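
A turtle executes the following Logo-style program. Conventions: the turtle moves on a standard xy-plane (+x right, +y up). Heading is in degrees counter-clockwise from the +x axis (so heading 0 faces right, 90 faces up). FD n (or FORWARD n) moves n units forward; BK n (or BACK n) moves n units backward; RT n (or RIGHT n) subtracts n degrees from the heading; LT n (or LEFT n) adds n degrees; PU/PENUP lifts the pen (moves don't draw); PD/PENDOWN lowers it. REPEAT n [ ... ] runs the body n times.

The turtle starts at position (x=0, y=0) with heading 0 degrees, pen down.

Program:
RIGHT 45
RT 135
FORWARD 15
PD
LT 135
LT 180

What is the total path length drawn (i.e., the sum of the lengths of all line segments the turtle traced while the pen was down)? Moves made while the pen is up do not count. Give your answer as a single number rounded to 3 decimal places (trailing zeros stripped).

Answer: 15

Derivation:
Executing turtle program step by step:
Start: pos=(0,0), heading=0, pen down
RT 45: heading 0 -> 315
RT 135: heading 315 -> 180
FD 15: (0,0) -> (-15,0) [heading=180, draw]
PD: pen down
LT 135: heading 180 -> 315
LT 180: heading 315 -> 135
Final: pos=(-15,0), heading=135, 1 segment(s) drawn

Segment lengths:
  seg 1: (0,0) -> (-15,0), length = 15
Total = 15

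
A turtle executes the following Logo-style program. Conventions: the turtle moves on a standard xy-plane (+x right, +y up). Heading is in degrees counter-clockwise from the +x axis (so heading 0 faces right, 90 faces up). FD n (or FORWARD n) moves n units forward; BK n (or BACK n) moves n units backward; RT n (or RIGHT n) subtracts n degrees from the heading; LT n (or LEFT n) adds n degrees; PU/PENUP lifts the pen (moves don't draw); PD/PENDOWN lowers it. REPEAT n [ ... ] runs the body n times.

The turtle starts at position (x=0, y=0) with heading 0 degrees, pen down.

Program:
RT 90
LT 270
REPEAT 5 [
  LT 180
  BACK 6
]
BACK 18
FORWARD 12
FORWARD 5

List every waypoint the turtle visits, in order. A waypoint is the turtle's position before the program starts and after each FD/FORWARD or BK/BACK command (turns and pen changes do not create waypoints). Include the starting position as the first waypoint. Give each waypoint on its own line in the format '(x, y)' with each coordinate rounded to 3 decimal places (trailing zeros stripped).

Answer: (0, 0)
(-6, 0)
(0, 0)
(-6, 0)
(0, 0)
(-6, 0)
(-24, 0)
(-12, 0)
(-7, 0)

Derivation:
Executing turtle program step by step:
Start: pos=(0,0), heading=0, pen down
RT 90: heading 0 -> 270
LT 270: heading 270 -> 180
REPEAT 5 [
  -- iteration 1/5 --
  LT 180: heading 180 -> 0
  BK 6: (0,0) -> (-6,0) [heading=0, draw]
  -- iteration 2/5 --
  LT 180: heading 0 -> 180
  BK 6: (-6,0) -> (0,0) [heading=180, draw]
  -- iteration 3/5 --
  LT 180: heading 180 -> 0
  BK 6: (0,0) -> (-6,0) [heading=0, draw]
  -- iteration 4/5 --
  LT 180: heading 0 -> 180
  BK 6: (-6,0) -> (0,0) [heading=180, draw]
  -- iteration 5/5 --
  LT 180: heading 180 -> 0
  BK 6: (0,0) -> (-6,0) [heading=0, draw]
]
BK 18: (-6,0) -> (-24,0) [heading=0, draw]
FD 12: (-24,0) -> (-12,0) [heading=0, draw]
FD 5: (-12,0) -> (-7,0) [heading=0, draw]
Final: pos=(-7,0), heading=0, 8 segment(s) drawn
Waypoints (9 total):
(0, 0)
(-6, 0)
(0, 0)
(-6, 0)
(0, 0)
(-6, 0)
(-24, 0)
(-12, 0)
(-7, 0)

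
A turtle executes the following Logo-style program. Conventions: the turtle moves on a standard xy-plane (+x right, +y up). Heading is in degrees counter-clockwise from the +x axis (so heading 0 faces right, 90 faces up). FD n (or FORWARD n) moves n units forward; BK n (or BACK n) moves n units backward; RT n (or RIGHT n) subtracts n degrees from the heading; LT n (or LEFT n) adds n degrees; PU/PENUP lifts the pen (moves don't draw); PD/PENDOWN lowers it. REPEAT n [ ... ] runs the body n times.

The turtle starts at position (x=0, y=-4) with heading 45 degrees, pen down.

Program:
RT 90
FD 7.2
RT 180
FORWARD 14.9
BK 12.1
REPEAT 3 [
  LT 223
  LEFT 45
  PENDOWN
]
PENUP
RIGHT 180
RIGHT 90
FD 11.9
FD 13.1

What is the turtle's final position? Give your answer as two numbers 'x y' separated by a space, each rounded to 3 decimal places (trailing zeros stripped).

Executing turtle program step by step:
Start: pos=(0,-4), heading=45, pen down
RT 90: heading 45 -> 315
FD 7.2: (0,-4) -> (5.091,-9.091) [heading=315, draw]
RT 180: heading 315 -> 135
FD 14.9: (5.091,-9.091) -> (-5.445,1.445) [heading=135, draw]
BK 12.1: (-5.445,1.445) -> (3.111,-7.111) [heading=135, draw]
REPEAT 3 [
  -- iteration 1/3 --
  LT 223: heading 135 -> 358
  LT 45: heading 358 -> 43
  PD: pen down
  -- iteration 2/3 --
  LT 223: heading 43 -> 266
  LT 45: heading 266 -> 311
  PD: pen down
  -- iteration 3/3 --
  LT 223: heading 311 -> 174
  LT 45: heading 174 -> 219
  PD: pen down
]
PU: pen up
RT 180: heading 219 -> 39
RT 90: heading 39 -> 309
FD 11.9: (3.111,-7.111) -> (10.6,-16.359) [heading=309, move]
FD 13.1: (10.6,-16.359) -> (18.844,-26.54) [heading=309, move]
Final: pos=(18.844,-26.54), heading=309, 3 segment(s) drawn

Answer: 18.844 -26.54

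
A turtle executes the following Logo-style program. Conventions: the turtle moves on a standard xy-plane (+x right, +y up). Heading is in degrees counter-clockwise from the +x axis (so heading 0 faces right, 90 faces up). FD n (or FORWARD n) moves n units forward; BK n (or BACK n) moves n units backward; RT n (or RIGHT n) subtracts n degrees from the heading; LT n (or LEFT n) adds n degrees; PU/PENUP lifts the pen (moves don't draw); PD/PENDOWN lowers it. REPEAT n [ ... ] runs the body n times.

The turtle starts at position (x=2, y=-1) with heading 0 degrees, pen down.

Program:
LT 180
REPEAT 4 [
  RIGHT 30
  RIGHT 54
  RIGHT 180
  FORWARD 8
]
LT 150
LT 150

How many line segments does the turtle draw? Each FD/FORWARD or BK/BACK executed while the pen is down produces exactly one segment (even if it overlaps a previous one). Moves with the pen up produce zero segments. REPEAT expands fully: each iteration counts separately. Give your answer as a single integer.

Executing turtle program step by step:
Start: pos=(2,-1), heading=0, pen down
LT 180: heading 0 -> 180
REPEAT 4 [
  -- iteration 1/4 --
  RT 30: heading 180 -> 150
  RT 54: heading 150 -> 96
  RT 180: heading 96 -> 276
  FD 8: (2,-1) -> (2.836,-8.956) [heading=276, draw]
  -- iteration 2/4 --
  RT 30: heading 276 -> 246
  RT 54: heading 246 -> 192
  RT 180: heading 192 -> 12
  FD 8: (2.836,-8.956) -> (10.661,-7.293) [heading=12, draw]
  -- iteration 3/4 --
  RT 30: heading 12 -> 342
  RT 54: heading 342 -> 288
  RT 180: heading 288 -> 108
  FD 8: (10.661,-7.293) -> (8.189,0.316) [heading=108, draw]
  -- iteration 4/4 --
  RT 30: heading 108 -> 78
  RT 54: heading 78 -> 24
  RT 180: heading 24 -> 204
  FD 8: (8.189,0.316) -> (0.881,-2.938) [heading=204, draw]
]
LT 150: heading 204 -> 354
LT 150: heading 354 -> 144
Final: pos=(0.881,-2.938), heading=144, 4 segment(s) drawn
Segments drawn: 4

Answer: 4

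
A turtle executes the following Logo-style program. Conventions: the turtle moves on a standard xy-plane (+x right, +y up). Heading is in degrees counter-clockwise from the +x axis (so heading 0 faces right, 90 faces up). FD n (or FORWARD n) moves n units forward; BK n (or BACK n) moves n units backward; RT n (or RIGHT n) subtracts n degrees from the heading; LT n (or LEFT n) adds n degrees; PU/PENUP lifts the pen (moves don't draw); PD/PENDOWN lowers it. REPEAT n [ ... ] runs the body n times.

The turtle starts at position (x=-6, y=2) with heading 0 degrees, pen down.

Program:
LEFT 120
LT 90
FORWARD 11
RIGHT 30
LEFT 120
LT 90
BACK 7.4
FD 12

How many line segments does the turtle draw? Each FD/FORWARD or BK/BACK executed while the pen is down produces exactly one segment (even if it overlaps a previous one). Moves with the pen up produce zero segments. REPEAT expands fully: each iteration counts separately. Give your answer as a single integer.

Executing turtle program step by step:
Start: pos=(-6,2), heading=0, pen down
LT 120: heading 0 -> 120
LT 90: heading 120 -> 210
FD 11: (-6,2) -> (-15.526,-3.5) [heading=210, draw]
RT 30: heading 210 -> 180
LT 120: heading 180 -> 300
LT 90: heading 300 -> 30
BK 7.4: (-15.526,-3.5) -> (-21.935,-7.2) [heading=30, draw]
FD 12: (-21.935,-7.2) -> (-11.543,-1.2) [heading=30, draw]
Final: pos=(-11.543,-1.2), heading=30, 3 segment(s) drawn
Segments drawn: 3

Answer: 3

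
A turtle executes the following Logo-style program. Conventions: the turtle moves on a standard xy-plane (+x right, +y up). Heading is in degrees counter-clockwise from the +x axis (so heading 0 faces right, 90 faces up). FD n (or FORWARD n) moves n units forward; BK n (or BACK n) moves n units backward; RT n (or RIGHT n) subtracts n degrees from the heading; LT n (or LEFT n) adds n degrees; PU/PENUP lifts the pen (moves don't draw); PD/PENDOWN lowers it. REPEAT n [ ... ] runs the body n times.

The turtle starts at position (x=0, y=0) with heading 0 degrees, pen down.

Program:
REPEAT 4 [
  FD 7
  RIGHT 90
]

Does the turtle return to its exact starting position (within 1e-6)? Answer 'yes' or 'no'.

Executing turtle program step by step:
Start: pos=(0,0), heading=0, pen down
REPEAT 4 [
  -- iteration 1/4 --
  FD 7: (0,0) -> (7,0) [heading=0, draw]
  RT 90: heading 0 -> 270
  -- iteration 2/4 --
  FD 7: (7,0) -> (7,-7) [heading=270, draw]
  RT 90: heading 270 -> 180
  -- iteration 3/4 --
  FD 7: (7,-7) -> (0,-7) [heading=180, draw]
  RT 90: heading 180 -> 90
  -- iteration 4/4 --
  FD 7: (0,-7) -> (0,0) [heading=90, draw]
  RT 90: heading 90 -> 0
]
Final: pos=(0,0), heading=0, 4 segment(s) drawn

Start position: (0, 0)
Final position: (0, 0)
Distance = 0; < 1e-6 -> CLOSED

Answer: yes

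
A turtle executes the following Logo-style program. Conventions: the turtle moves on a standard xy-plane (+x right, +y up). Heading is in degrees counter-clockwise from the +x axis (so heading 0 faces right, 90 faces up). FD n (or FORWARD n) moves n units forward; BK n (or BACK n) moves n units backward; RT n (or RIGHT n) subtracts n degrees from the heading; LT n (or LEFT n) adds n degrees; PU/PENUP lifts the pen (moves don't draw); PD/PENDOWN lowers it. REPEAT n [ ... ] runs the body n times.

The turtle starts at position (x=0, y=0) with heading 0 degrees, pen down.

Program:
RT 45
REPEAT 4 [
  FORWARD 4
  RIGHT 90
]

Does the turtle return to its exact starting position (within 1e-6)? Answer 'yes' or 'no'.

Answer: yes

Derivation:
Executing turtle program step by step:
Start: pos=(0,0), heading=0, pen down
RT 45: heading 0 -> 315
REPEAT 4 [
  -- iteration 1/4 --
  FD 4: (0,0) -> (2.828,-2.828) [heading=315, draw]
  RT 90: heading 315 -> 225
  -- iteration 2/4 --
  FD 4: (2.828,-2.828) -> (0,-5.657) [heading=225, draw]
  RT 90: heading 225 -> 135
  -- iteration 3/4 --
  FD 4: (0,-5.657) -> (-2.828,-2.828) [heading=135, draw]
  RT 90: heading 135 -> 45
  -- iteration 4/4 --
  FD 4: (-2.828,-2.828) -> (0,0) [heading=45, draw]
  RT 90: heading 45 -> 315
]
Final: pos=(0,0), heading=315, 4 segment(s) drawn

Start position: (0, 0)
Final position: (0, 0)
Distance = 0; < 1e-6 -> CLOSED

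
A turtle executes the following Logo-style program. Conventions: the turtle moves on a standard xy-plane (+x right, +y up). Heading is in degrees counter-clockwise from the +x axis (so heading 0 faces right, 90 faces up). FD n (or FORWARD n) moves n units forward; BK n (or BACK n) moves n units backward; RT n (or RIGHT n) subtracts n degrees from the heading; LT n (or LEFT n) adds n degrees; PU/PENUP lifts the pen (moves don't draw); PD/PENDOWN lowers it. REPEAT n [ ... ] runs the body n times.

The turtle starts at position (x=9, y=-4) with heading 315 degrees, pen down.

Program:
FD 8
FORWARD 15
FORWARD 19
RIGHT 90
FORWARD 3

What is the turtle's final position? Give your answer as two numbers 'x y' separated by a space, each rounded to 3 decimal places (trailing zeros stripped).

Answer: 36.577 -35.82

Derivation:
Executing turtle program step by step:
Start: pos=(9,-4), heading=315, pen down
FD 8: (9,-4) -> (14.657,-9.657) [heading=315, draw]
FD 15: (14.657,-9.657) -> (25.263,-20.263) [heading=315, draw]
FD 19: (25.263,-20.263) -> (38.698,-33.698) [heading=315, draw]
RT 90: heading 315 -> 225
FD 3: (38.698,-33.698) -> (36.577,-35.82) [heading=225, draw]
Final: pos=(36.577,-35.82), heading=225, 4 segment(s) drawn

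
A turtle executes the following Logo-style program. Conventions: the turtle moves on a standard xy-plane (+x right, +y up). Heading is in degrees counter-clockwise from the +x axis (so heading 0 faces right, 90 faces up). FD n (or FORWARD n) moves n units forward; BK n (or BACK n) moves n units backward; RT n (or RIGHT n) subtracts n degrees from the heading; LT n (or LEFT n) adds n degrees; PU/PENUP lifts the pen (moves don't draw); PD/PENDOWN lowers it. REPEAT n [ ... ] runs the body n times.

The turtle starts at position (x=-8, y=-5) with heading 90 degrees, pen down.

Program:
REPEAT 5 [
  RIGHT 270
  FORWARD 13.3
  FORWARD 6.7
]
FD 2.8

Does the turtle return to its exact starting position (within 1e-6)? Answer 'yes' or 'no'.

Executing turtle program step by step:
Start: pos=(-8,-5), heading=90, pen down
REPEAT 5 [
  -- iteration 1/5 --
  RT 270: heading 90 -> 180
  FD 13.3: (-8,-5) -> (-21.3,-5) [heading=180, draw]
  FD 6.7: (-21.3,-5) -> (-28,-5) [heading=180, draw]
  -- iteration 2/5 --
  RT 270: heading 180 -> 270
  FD 13.3: (-28,-5) -> (-28,-18.3) [heading=270, draw]
  FD 6.7: (-28,-18.3) -> (-28,-25) [heading=270, draw]
  -- iteration 3/5 --
  RT 270: heading 270 -> 0
  FD 13.3: (-28,-25) -> (-14.7,-25) [heading=0, draw]
  FD 6.7: (-14.7,-25) -> (-8,-25) [heading=0, draw]
  -- iteration 4/5 --
  RT 270: heading 0 -> 90
  FD 13.3: (-8,-25) -> (-8,-11.7) [heading=90, draw]
  FD 6.7: (-8,-11.7) -> (-8,-5) [heading=90, draw]
  -- iteration 5/5 --
  RT 270: heading 90 -> 180
  FD 13.3: (-8,-5) -> (-21.3,-5) [heading=180, draw]
  FD 6.7: (-21.3,-5) -> (-28,-5) [heading=180, draw]
]
FD 2.8: (-28,-5) -> (-30.8,-5) [heading=180, draw]
Final: pos=(-30.8,-5), heading=180, 11 segment(s) drawn

Start position: (-8, -5)
Final position: (-30.8, -5)
Distance = 22.8; >= 1e-6 -> NOT closed

Answer: no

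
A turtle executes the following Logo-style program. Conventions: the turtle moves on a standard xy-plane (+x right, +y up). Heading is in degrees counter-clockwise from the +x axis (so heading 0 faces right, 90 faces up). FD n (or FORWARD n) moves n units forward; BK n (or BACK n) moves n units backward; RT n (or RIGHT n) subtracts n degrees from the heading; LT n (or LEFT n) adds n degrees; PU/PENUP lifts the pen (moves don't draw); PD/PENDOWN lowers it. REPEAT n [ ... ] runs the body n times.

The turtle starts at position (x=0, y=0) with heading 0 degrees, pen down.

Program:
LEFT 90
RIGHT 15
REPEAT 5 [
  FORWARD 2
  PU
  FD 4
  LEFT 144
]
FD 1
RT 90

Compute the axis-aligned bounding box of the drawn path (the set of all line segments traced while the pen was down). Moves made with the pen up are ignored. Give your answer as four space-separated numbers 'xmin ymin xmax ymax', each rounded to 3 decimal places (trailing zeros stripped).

Answer: 0 0 0.518 1.932

Derivation:
Executing turtle program step by step:
Start: pos=(0,0), heading=0, pen down
LT 90: heading 0 -> 90
RT 15: heading 90 -> 75
REPEAT 5 [
  -- iteration 1/5 --
  FD 2: (0,0) -> (0.518,1.932) [heading=75, draw]
  PU: pen up
  FD 4: (0.518,1.932) -> (1.553,5.796) [heading=75, move]
  LT 144: heading 75 -> 219
  -- iteration 2/5 --
  FD 2: (1.553,5.796) -> (-0.001,4.537) [heading=219, move]
  PU: pen up
  FD 4: (-0.001,4.537) -> (-3.11,2.02) [heading=219, move]
  LT 144: heading 219 -> 3
  -- iteration 3/5 --
  FD 2: (-3.11,2.02) -> (-1.113,2.124) [heading=3, move]
  PU: pen up
  FD 4: (-1.113,2.124) -> (2.882,2.334) [heading=3, move]
  LT 144: heading 3 -> 147
  -- iteration 4/5 --
  FD 2: (2.882,2.334) -> (1.204,3.423) [heading=147, move]
  PU: pen up
  FD 4: (1.204,3.423) -> (-2.15,5.601) [heading=147, move]
  LT 144: heading 147 -> 291
  -- iteration 5/5 --
  FD 2: (-2.15,5.601) -> (-1.433,3.734) [heading=291, move]
  PU: pen up
  FD 4: (-1.433,3.734) -> (0,0) [heading=291, move]
  LT 144: heading 291 -> 75
]
FD 1: (0,0) -> (0.259,0.966) [heading=75, move]
RT 90: heading 75 -> 345
Final: pos=(0.259,0.966), heading=345, 1 segment(s) drawn

Segment endpoints: x in {0, 0.518}, y in {0, 1.932}
xmin=0, ymin=0, xmax=0.518, ymax=1.932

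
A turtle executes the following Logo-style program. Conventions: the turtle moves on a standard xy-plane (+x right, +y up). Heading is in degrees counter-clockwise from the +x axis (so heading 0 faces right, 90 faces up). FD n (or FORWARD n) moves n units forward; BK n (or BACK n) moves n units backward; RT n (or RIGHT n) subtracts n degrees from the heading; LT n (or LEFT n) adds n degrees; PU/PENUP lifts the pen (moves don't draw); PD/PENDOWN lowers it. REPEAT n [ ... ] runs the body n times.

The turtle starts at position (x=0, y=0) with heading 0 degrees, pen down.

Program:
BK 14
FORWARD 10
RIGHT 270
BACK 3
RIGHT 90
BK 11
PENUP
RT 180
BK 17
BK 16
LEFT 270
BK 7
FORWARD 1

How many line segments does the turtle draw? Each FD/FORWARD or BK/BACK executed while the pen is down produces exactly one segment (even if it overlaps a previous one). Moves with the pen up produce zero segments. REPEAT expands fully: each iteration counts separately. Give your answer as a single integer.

Answer: 4

Derivation:
Executing turtle program step by step:
Start: pos=(0,0), heading=0, pen down
BK 14: (0,0) -> (-14,0) [heading=0, draw]
FD 10: (-14,0) -> (-4,0) [heading=0, draw]
RT 270: heading 0 -> 90
BK 3: (-4,0) -> (-4,-3) [heading=90, draw]
RT 90: heading 90 -> 0
BK 11: (-4,-3) -> (-15,-3) [heading=0, draw]
PU: pen up
RT 180: heading 0 -> 180
BK 17: (-15,-3) -> (2,-3) [heading=180, move]
BK 16: (2,-3) -> (18,-3) [heading=180, move]
LT 270: heading 180 -> 90
BK 7: (18,-3) -> (18,-10) [heading=90, move]
FD 1: (18,-10) -> (18,-9) [heading=90, move]
Final: pos=(18,-9), heading=90, 4 segment(s) drawn
Segments drawn: 4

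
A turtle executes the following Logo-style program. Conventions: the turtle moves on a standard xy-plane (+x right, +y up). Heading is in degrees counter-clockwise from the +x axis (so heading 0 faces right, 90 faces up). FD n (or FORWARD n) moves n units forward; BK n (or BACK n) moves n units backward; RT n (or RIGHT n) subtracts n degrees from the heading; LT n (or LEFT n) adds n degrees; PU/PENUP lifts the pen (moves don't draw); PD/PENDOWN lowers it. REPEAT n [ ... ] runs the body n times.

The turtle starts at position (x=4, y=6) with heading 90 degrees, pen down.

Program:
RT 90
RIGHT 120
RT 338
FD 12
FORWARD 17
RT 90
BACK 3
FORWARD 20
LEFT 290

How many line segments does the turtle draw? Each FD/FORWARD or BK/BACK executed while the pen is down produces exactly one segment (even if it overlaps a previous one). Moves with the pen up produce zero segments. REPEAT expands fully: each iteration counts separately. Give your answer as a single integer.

Executing turtle program step by step:
Start: pos=(4,6), heading=90, pen down
RT 90: heading 90 -> 0
RT 120: heading 0 -> 240
RT 338: heading 240 -> 262
FD 12: (4,6) -> (2.33,-5.883) [heading=262, draw]
FD 17: (2.33,-5.883) -> (-0.036,-22.718) [heading=262, draw]
RT 90: heading 262 -> 172
BK 3: (-0.036,-22.718) -> (2.935,-23.135) [heading=172, draw]
FD 20: (2.935,-23.135) -> (-16.871,-20.352) [heading=172, draw]
LT 290: heading 172 -> 102
Final: pos=(-16.871,-20.352), heading=102, 4 segment(s) drawn
Segments drawn: 4

Answer: 4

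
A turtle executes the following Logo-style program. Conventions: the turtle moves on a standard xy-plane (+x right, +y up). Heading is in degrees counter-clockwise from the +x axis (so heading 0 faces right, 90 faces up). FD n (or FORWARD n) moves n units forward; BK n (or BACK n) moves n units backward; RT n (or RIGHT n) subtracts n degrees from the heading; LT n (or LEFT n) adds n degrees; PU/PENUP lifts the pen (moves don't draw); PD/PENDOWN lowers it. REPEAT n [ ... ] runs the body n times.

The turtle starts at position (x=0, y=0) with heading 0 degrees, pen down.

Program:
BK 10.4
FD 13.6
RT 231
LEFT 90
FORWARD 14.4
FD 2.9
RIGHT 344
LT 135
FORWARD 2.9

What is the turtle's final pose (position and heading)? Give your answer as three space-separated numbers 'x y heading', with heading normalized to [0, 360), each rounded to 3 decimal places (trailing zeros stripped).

Executing turtle program step by step:
Start: pos=(0,0), heading=0, pen down
BK 10.4: (0,0) -> (-10.4,0) [heading=0, draw]
FD 13.6: (-10.4,0) -> (3.2,0) [heading=0, draw]
RT 231: heading 0 -> 129
LT 90: heading 129 -> 219
FD 14.4: (3.2,0) -> (-7.991,-9.062) [heading=219, draw]
FD 2.9: (-7.991,-9.062) -> (-10.245,-10.887) [heading=219, draw]
RT 344: heading 219 -> 235
LT 135: heading 235 -> 10
FD 2.9: (-10.245,-10.887) -> (-7.389,-10.384) [heading=10, draw]
Final: pos=(-7.389,-10.384), heading=10, 5 segment(s) drawn

Answer: -7.389 -10.384 10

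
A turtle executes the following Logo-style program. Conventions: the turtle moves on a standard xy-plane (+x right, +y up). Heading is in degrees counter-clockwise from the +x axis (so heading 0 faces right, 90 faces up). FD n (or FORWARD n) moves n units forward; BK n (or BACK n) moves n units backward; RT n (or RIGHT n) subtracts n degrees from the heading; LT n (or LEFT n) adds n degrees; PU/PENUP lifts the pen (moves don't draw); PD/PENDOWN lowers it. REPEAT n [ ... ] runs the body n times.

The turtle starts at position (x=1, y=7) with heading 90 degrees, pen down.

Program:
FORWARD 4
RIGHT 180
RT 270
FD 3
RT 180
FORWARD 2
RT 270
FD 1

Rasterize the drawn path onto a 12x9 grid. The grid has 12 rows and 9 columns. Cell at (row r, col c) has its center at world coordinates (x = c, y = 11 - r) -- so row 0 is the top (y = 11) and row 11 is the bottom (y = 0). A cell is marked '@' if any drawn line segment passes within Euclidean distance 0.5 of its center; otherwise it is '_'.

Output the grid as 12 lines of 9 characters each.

Segment 0: (1,7) -> (1,11)
Segment 1: (1,11) -> (4,11)
Segment 2: (4,11) -> (2,11)
Segment 3: (2,11) -> (2,10)

Answer: _@@@@____
_@@______
_@_______
_@_______
_@_______
_________
_________
_________
_________
_________
_________
_________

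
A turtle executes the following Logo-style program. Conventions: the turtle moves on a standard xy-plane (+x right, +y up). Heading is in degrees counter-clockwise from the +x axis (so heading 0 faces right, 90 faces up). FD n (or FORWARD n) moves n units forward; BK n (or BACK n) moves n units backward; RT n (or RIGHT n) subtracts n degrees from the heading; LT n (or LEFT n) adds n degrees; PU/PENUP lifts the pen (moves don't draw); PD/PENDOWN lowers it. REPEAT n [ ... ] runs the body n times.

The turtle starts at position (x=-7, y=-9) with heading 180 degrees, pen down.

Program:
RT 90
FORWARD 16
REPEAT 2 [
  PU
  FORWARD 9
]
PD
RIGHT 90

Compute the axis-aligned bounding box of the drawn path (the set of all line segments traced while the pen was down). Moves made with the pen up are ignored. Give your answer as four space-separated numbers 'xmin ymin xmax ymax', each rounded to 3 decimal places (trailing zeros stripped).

Answer: -7 -9 -7 7

Derivation:
Executing turtle program step by step:
Start: pos=(-7,-9), heading=180, pen down
RT 90: heading 180 -> 90
FD 16: (-7,-9) -> (-7,7) [heading=90, draw]
REPEAT 2 [
  -- iteration 1/2 --
  PU: pen up
  FD 9: (-7,7) -> (-7,16) [heading=90, move]
  -- iteration 2/2 --
  PU: pen up
  FD 9: (-7,16) -> (-7,25) [heading=90, move]
]
PD: pen down
RT 90: heading 90 -> 0
Final: pos=(-7,25), heading=0, 1 segment(s) drawn

Segment endpoints: x in {-7, -7}, y in {-9, 7}
xmin=-7, ymin=-9, xmax=-7, ymax=7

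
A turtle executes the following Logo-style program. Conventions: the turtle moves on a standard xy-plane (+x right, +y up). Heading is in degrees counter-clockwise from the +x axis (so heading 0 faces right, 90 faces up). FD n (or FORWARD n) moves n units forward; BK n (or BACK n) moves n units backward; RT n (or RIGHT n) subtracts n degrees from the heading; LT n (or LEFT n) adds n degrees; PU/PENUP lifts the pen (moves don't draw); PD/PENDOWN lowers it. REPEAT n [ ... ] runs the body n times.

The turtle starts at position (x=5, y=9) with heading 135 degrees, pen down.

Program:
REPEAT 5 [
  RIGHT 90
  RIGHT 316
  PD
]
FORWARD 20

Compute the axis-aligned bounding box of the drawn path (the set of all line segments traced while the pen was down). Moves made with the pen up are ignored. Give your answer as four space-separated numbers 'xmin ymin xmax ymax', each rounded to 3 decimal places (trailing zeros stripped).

Executing turtle program step by step:
Start: pos=(5,9), heading=135, pen down
REPEAT 5 [
  -- iteration 1/5 --
  RT 90: heading 135 -> 45
  RT 316: heading 45 -> 89
  PD: pen down
  -- iteration 2/5 --
  RT 90: heading 89 -> 359
  RT 316: heading 359 -> 43
  PD: pen down
  -- iteration 3/5 --
  RT 90: heading 43 -> 313
  RT 316: heading 313 -> 357
  PD: pen down
  -- iteration 4/5 --
  RT 90: heading 357 -> 267
  RT 316: heading 267 -> 311
  PD: pen down
  -- iteration 5/5 --
  RT 90: heading 311 -> 221
  RT 316: heading 221 -> 265
  PD: pen down
]
FD 20: (5,9) -> (3.257,-10.924) [heading=265, draw]
Final: pos=(3.257,-10.924), heading=265, 1 segment(s) drawn

Segment endpoints: x in {3.257, 5}, y in {-10.924, 9}
xmin=3.257, ymin=-10.924, xmax=5, ymax=9

Answer: 3.257 -10.924 5 9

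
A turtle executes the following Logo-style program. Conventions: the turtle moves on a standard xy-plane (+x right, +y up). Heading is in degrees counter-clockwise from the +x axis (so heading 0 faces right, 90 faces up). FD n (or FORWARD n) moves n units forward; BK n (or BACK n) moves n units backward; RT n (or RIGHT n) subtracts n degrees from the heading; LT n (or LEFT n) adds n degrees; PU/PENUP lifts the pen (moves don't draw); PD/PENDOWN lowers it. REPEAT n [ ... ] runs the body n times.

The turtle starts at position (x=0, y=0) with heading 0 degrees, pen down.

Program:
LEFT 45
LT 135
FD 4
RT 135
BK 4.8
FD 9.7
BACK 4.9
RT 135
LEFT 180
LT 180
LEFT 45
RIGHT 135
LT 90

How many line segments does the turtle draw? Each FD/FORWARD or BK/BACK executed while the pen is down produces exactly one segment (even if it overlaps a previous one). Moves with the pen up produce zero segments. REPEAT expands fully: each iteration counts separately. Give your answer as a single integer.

Executing turtle program step by step:
Start: pos=(0,0), heading=0, pen down
LT 45: heading 0 -> 45
LT 135: heading 45 -> 180
FD 4: (0,0) -> (-4,0) [heading=180, draw]
RT 135: heading 180 -> 45
BK 4.8: (-4,0) -> (-7.394,-3.394) [heading=45, draw]
FD 9.7: (-7.394,-3.394) -> (-0.535,3.465) [heading=45, draw]
BK 4.9: (-0.535,3.465) -> (-4,0) [heading=45, draw]
RT 135: heading 45 -> 270
LT 180: heading 270 -> 90
LT 180: heading 90 -> 270
LT 45: heading 270 -> 315
RT 135: heading 315 -> 180
LT 90: heading 180 -> 270
Final: pos=(-4,0), heading=270, 4 segment(s) drawn
Segments drawn: 4

Answer: 4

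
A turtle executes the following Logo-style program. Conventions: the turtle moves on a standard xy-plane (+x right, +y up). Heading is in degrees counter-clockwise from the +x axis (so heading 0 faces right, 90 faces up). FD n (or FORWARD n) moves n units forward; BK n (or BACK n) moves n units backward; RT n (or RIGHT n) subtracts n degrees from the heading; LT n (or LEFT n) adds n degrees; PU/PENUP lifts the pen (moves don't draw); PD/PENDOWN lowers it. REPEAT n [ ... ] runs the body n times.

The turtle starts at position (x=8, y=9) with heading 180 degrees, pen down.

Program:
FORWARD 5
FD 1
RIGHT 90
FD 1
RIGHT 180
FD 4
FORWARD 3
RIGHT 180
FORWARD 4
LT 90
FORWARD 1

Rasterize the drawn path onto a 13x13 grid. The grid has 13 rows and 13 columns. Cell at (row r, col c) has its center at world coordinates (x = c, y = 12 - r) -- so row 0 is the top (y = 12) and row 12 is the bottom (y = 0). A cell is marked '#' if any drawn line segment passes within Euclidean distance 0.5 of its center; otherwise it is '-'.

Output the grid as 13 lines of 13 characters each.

Segment 0: (8,9) -> (3,9)
Segment 1: (3,9) -> (2,9)
Segment 2: (2,9) -> (2,10)
Segment 3: (2,10) -> (2,6)
Segment 4: (2,6) -> (2,3)
Segment 5: (2,3) -> (2,7)
Segment 6: (2,7) -> (1,7)

Answer: -------------
-------------
--#----------
--#######----
--#----------
-##----------
--#----------
--#----------
--#----------
--#----------
-------------
-------------
-------------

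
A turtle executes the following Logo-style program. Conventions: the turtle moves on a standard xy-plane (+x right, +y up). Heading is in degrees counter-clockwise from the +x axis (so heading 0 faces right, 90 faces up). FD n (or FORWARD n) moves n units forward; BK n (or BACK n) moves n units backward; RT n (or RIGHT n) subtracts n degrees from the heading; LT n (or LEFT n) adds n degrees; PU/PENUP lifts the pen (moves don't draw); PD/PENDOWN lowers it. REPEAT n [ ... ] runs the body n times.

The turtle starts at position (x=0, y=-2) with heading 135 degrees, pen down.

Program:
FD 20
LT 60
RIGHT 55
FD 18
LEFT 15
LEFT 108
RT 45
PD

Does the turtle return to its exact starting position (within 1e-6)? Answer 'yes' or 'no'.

Executing turtle program step by step:
Start: pos=(0,-2), heading=135, pen down
FD 20: (0,-2) -> (-14.142,12.142) [heading=135, draw]
LT 60: heading 135 -> 195
RT 55: heading 195 -> 140
FD 18: (-14.142,12.142) -> (-27.931,23.712) [heading=140, draw]
LT 15: heading 140 -> 155
LT 108: heading 155 -> 263
RT 45: heading 263 -> 218
PD: pen down
Final: pos=(-27.931,23.712), heading=218, 2 segment(s) drawn

Start position: (0, -2)
Final position: (-27.931, 23.712)
Distance = 37.964; >= 1e-6 -> NOT closed

Answer: no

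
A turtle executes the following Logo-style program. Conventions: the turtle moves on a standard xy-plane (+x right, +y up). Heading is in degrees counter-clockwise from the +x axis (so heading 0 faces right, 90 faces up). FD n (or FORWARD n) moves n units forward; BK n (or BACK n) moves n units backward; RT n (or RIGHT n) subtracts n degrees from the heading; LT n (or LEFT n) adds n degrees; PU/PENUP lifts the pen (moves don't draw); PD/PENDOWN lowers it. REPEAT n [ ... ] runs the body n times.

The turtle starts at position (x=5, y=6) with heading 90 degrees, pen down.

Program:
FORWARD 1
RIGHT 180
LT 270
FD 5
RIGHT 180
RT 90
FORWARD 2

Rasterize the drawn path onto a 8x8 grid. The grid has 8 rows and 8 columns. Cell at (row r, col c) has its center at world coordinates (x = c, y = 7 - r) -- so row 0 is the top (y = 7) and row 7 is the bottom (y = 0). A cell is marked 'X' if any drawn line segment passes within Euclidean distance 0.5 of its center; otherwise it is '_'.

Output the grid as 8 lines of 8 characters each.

Segment 0: (5,6) -> (5,7)
Segment 1: (5,7) -> (0,7)
Segment 2: (0,7) -> (0,5)

Answer: XXXXXX__
X____X__
X_______
________
________
________
________
________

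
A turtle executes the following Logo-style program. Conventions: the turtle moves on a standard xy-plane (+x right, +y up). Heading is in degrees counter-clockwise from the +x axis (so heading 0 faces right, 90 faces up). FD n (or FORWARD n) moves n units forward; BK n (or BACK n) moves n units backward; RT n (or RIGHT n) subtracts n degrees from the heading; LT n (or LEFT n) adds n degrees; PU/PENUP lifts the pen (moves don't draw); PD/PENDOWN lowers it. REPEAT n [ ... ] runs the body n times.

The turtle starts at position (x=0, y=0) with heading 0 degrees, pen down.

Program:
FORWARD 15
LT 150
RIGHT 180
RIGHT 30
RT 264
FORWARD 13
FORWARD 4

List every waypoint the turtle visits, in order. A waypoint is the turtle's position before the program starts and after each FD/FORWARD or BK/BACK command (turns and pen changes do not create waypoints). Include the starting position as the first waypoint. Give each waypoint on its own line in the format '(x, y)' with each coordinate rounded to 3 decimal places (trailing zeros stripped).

Executing turtle program step by step:
Start: pos=(0,0), heading=0, pen down
FD 15: (0,0) -> (15,0) [heading=0, draw]
LT 150: heading 0 -> 150
RT 180: heading 150 -> 330
RT 30: heading 330 -> 300
RT 264: heading 300 -> 36
FD 13: (15,0) -> (25.517,7.641) [heading=36, draw]
FD 4: (25.517,7.641) -> (28.753,9.992) [heading=36, draw]
Final: pos=(28.753,9.992), heading=36, 3 segment(s) drawn
Waypoints (4 total):
(0, 0)
(15, 0)
(25.517, 7.641)
(28.753, 9.992)

Answer: (0, 0)
(15, 0)
(25.517, 7.641)
(28.753, 9.992)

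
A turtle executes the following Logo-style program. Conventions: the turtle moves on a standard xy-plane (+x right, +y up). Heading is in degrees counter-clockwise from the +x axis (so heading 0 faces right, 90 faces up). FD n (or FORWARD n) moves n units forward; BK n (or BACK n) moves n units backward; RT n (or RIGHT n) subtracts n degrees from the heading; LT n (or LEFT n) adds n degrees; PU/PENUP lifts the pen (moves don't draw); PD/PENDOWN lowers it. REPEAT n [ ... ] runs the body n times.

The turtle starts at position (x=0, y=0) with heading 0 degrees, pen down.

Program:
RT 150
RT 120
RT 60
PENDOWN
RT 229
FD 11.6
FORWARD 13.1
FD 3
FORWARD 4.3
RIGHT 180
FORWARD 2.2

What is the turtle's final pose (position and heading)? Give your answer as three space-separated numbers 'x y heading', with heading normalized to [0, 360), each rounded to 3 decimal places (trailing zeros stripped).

Answer: -28.176 9.702 341

Derivation:
Executing turtle program step by step:
Start: pos=(0,0), heading=0, pen down
RT 150: heading 0 -> 210
RT 120: heading 210 -> 90
RT 60: heading 90 -> 30
PD: pen down
RT 229: heading 30 -> 161
FD 11.6: (0,0) -> (-10.968,3.777) [heading=161, draw]
FD 13.1: (-10.968,3.777) -> (-23.354,8.042) [heading=161, draw]
FD 3: (-23.354,8.042) -> (-26.191,9.018) [heading=161, draw]
FD 4.3: (-26.191,9.018) -> (-30.257,10.418) [heading=161, draw]
RT 180: heading 161 -> 341
FD 2.2: (-30.257,10.418) -> (-28.176,9.702) [heading=341, draw]
Final: pos=(-28.176,9.702), heading=341, 5 segment(s) drawn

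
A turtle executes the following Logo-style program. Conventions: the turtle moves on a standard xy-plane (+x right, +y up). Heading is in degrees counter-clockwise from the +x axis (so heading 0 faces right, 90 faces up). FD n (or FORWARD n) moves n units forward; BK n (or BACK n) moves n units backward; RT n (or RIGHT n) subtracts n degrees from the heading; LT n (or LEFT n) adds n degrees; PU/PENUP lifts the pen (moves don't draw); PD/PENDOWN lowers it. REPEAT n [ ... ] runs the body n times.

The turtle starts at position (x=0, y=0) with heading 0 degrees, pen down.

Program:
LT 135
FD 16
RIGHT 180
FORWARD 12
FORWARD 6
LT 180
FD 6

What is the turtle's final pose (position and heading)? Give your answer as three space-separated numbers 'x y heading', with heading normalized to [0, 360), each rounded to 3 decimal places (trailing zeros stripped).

Executing turtle program step by step:
Start: pos=(0,0), heading=0, pen down
LT 135: heading 0 -> 135
FD 16: (0,0) -> (-11.314,11.314) [heading=135, draw]
RT 180: heading 135 -> 315
FD 12: (-11.314,11.314) -> (-2.828,2.828) [heading=315, draw]
FD 6: (-2.828,2.828) -> (1.414,-1.414) [heading=315, draw]
LT 180: heading 315 -> 135
FD 6: (1.414,-1.414) -> (-2.828,2.828) [heading=135, draw]
Final: pos=(-2.828,2.828), heading=135, 4 segment(s) drawn

Answer: -2.828 2.828 135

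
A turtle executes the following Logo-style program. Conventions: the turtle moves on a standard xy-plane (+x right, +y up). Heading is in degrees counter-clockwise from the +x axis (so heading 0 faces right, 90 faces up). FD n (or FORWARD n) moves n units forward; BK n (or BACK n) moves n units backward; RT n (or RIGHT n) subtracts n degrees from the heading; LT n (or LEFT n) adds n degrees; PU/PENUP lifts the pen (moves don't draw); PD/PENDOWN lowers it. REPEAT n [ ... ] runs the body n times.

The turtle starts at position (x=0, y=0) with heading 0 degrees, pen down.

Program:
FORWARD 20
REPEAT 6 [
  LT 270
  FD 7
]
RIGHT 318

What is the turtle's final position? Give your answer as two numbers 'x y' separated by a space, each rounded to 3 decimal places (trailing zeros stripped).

Executing turtle program step by step:
Start: pos=(0,0), heading=0, pen down
FD 20: (0,0) -> (20,0) [heading=0, draw]
REPEAT 6 [
  -- iteration 1/6 --
  LT 270: heading 0 -> 270
  FD 7: (20,0) -> (20,-7) [heading=270, draw]
  -- iteration 2/6 --
  LT 270: heading 270 -> 180
  FD 7: (20,-7) -> (13,-7) [heading=180, draw]
  -- iteration 3/6 --
  LT 270: heading 180 -> 90
  FD 7: (13,-7) -> (13,0) [heading=90, draw]
  -- iteration 4/6 --
  LT 270: heading 90 -> 0
  FD 7: (13,0) -> (20,0) [heading=0, draw]
  -- iteration 5/6 --
  LT 270: heading 0 -> 270
  FD 7: (20,0) -> (20,-7) [heading=270, draw]
  -- iteration 6/6 --
  LT 270: heading 270 -> 180
  FD 7: (20,-7) -> (13,-7) [heading=180, draw]
]
RT 318: heading 180 -> 222
Final: pos=(13,-7), heading=222, 7 segment(s) drawn

Answer: 13 -7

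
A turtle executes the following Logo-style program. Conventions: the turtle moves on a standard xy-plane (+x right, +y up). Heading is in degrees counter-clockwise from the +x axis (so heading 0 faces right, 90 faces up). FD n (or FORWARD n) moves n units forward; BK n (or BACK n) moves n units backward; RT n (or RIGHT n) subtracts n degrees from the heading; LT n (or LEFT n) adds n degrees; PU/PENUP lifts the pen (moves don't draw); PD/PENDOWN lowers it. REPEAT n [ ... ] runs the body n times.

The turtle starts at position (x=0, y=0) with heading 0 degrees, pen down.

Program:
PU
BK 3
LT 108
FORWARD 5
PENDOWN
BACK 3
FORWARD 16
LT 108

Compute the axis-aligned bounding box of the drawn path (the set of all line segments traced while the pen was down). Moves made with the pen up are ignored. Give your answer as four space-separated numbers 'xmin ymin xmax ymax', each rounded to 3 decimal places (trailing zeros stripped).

Executing turtle program step by step:
Start: pos=(0,0), heading=0, pen down
PU: pen up
BK 3: (0,0) -> (-3,0) [heading=0, move]
LT 108: heading 0 -> 108
FD 5: (-3,0) -> (-4.545,4.755) [heading=108, move]
PD: pen down
BK 3: (-4.545,4.755) -> (-3.618,1.902) [heading=108, draw]
FD 16: (-3.618,1.902) -> (-8.562,17.119) [heading=108, draw]
LT 108: heading 108 -> 216
Final: pos=(-8.562,17.119), heading=216, 2 segment(s) drawn

Segment endpoints: x in {-8.562, -4.545, -3.618}, y in {1.902, 4.755, 17.119}
xmin=-8.562, ymin=1.902, xmax=-3.618, ymax=17.119

Answer: -8.562 1.902 -3.618 17.119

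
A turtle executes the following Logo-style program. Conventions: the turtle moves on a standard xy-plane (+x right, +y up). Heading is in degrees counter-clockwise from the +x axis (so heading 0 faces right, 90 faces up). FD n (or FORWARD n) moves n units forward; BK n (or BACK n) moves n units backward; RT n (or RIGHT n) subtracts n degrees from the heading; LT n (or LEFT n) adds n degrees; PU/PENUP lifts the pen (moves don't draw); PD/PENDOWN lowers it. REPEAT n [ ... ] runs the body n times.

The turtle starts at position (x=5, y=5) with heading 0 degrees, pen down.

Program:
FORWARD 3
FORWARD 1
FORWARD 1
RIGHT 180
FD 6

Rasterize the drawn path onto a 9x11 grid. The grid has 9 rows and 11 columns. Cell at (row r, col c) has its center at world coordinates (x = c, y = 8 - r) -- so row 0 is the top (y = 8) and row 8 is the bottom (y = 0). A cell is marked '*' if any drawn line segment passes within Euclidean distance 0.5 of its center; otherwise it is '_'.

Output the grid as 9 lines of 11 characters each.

Answer: ___________
___________
___________
____*******
___________
___________
___________
___________
___________

Derivation:
Segment 0: (5,5) -> (8,5)
Segment 1: (8,5) -> (9,5)
Segment 2: (9,5) -> (10,5)
Segment 3: (10,5) -> (4,5)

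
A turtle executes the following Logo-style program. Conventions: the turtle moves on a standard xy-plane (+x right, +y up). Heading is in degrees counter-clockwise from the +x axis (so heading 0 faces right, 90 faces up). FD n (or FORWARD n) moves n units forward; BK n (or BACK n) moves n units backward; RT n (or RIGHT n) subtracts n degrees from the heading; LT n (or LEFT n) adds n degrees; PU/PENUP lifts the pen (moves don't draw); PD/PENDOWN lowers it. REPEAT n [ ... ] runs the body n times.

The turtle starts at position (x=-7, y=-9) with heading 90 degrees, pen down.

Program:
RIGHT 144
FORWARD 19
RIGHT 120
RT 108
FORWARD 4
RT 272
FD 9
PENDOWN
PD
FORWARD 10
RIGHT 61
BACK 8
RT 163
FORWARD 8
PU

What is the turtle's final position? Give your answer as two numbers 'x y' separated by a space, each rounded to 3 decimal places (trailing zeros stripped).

Executing turtle program step by step:
Start: pos=(-7,-9), heading=90, pen down
RT 144: heading 90 -> 306
FD 19: (-7,-9) -> (4.168,-24.371) [heading=306, draw]
RT 120: heading 306 -> 186
RT 108: heading 186 -> 78
FD 4: (4.168,-24.371) -> (5,-20.459) [heading=78, draw]
RT 272: heading 78 -> 166
FD 9: (5,-20.459) -> (-3.733,-18.281) [heading=166, draw]
PD: pen down
PD: pen down
FD 10: (-3.733,-18.281) -> (-13.436,-15.862) [heading=166, draw]
RT 61: heading 166 -> 105
BK 8: (-13.436,-15.862) -> (-11.365,-23.59) [heading=105, draw]
RT 163: heading 105 -> 302
FD 8: (-11.365,-23.59) -> (-7.126,-30.374) [heading=302, draw]
PU: pen up
Final: pos=(-7.126,-30.374), heading=302, 6 segment(s) drawn

Answer: -7.126 -30.374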